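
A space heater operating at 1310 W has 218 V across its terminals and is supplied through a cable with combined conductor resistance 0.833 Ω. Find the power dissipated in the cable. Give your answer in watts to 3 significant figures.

30.1 W

The cable is a series resistance carrying the load current; its dissipation is I²R_line.
I = P / V = 1310 / 218 = 6.009 A through the cable.
P_line = I² R_line = (6.009)² × 0.833 = 30.08 W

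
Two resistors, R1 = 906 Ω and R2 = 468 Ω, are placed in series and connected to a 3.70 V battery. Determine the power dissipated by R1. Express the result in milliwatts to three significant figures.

Series elements share the same current, so find I first, then use P = I²R.
R_total = 906 + 468 = 1374 Ω
I = V / R_total = 3.70 / 1374 = 0.002693 A
P_R1 = I² × R1 = (0.002693)² × 906 = 0.006570 W

6.57 mW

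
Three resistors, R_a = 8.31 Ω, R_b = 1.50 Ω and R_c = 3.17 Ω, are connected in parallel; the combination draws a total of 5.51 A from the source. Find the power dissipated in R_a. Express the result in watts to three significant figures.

We need the common branch voltage; get it from I_total × R_eq, then P = V²/R for the branch.
1/R_eq = 1/8.31 + 1/1.50 + 1/3.17 ⇒ R_eq = 0.9071 Ω
V = I_total × R_eq = 5.510 × 0.9071 = 4.998 V
P_R_a = V² / R_a = (4.998)² / 8.31 = 3.006 W

3.01 W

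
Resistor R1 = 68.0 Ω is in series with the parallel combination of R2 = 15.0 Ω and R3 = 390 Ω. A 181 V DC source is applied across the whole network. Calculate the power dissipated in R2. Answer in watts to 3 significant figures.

Reduce the parallel pair to R_p first; the network is then a simple series string.
R_p = (15.0×390)/(15.0+390) = 14.44 Ω
R_total = 68.0 + 14.44 = 82.44 Ω
I = V / R_total = 181 / 82.44 = 2.195 A
Voltage across the parallel pair: V_p = I × R_p = 2.195 × 14.44 = 31.71 V
With V_p across R2, its power is V_p²/R2.
P_R2 = (31.71)² / 15.0 = 67.04 W

67.0 W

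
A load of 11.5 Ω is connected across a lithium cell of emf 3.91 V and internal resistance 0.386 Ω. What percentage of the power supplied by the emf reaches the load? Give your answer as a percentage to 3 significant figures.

The source delivers εI, of which I²R reaches the load and I²r is lost; since I is common, η = R/(R+r).
η = R / (R + r) = 11.5 / (11.5 + 0.386) = 0.9675

96.8 %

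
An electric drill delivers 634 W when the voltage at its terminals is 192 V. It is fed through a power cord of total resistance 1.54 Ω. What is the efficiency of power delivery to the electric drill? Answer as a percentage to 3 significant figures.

97.4 %

I = P / V = 634 / 192 = 3.302 A through the power cord.
P_line = I² R_line = (3.302)² × 1.54 = 16.79 W
P_source = P_load + P_line = 634.0 + 16.79 = 650.8 W
η = P_load / P_source = 634.0 / 650.8 = 0.9742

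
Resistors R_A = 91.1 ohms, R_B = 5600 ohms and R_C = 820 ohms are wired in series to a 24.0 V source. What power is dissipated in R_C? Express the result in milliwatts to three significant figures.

11.1 mW

The current is common to all series resistors; compute it, then apply P = I²R for the target.
R_total = 91.1 + 5600 + 820 = 6511 Ω
I = V / R_total = 24.0 / 6511 = 0.003686 A
P_R_C = I² × R_C = (0.003686)² × 820 = 0.01114 W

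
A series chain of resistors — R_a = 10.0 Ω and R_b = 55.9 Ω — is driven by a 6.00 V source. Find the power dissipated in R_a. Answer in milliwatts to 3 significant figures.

82.9 mW

The current is common to all series resistors; compute it, then apply P = I²R for the target.
R_total = 10.0 + 55.9 = 65.90 Ω
I = V / R_total = 6.00 / 65.90 = 0.09105 A
P_R_a = I² × R_a = (0.09105)² × 10.0 = 0.08290 W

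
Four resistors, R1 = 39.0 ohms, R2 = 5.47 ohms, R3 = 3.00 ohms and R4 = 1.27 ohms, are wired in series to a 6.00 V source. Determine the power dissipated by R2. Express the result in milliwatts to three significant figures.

82.9 mW

In a series string the same current flows through every resistor — find that current, then P = I²R for the one we want.
R_total = 39.0 + 5.47 + 3.00 + 1.27 = 48.74 Ω
I = V / R_total = 6.00 / 48.74 = 0.1231 A
P_R2 = I² × R2 = (0.1231)² × 5.47 = 0.08289 W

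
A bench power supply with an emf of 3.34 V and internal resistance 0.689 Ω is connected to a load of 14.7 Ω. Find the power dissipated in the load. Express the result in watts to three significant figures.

0.692 W

The internal resistance and the load are in series, so the same I flows through both; get I from ε/(r+R), then I²R for the load.
I = ε / (r + R) = 3.34 / (0.689 + 14.7) = 0.2170 A
P_load = I² R = (0.2170)² × 14.7 = 0.6925 W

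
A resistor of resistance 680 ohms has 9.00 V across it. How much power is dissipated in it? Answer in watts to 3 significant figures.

0.119 W

Voltage and resistance are given, so P = V²/R is the one-step route.
P = (9.00 V)² / 680 Ω = 0.1191 W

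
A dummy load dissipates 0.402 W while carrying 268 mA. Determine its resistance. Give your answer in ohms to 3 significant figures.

Rearranging the power relation for the two known quantities gives R = P / I².
R = 0.402 / (0.2680)² = 5.597 Ω

5.60 Ω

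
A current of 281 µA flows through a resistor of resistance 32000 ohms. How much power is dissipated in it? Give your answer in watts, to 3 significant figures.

Knowing I and R, the power is just I²R — no need to find V first.
P = (0.0002810 A)² × 32000 Ω = 0.002527 W

0.00253 W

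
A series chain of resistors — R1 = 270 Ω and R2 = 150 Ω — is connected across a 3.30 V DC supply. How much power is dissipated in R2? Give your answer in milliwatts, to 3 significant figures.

In a series string the same current flows through every resistor — find that current, then P = I²R for the one we want.
R_total = 270 + 150 = 420.0 Ω
I = V / R_total = 3.30 / 420.0 = 0.007857 A
P_R2 = I² × R2 = (0.007857)² × 150 = 0.009260 W

9.26 mW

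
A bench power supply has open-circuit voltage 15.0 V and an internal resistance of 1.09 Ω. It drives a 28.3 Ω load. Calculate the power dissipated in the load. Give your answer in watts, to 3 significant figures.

With r and R in series, I = ε/(r+R); the load dissipates I²R.
I = ε / (r + R) = 15.0 / (1.09 + 28.3) = 0.5104 A
P_load = I² R = (0.5104)² × 28.3 = 7.372 W

7.37 W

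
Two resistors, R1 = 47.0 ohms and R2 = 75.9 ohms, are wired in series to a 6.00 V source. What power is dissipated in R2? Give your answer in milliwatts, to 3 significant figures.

181 mW

Series elements share the same current, so find I first, then use P = I²R.
R_total = 47.0 + 75.9 = 122.9 Ω
I = V / R_total = 6.00 / 122.9 = 0.04882 A
P_R2 = I² × R2 = (0.04882)² × 75.9 = 0.1809 W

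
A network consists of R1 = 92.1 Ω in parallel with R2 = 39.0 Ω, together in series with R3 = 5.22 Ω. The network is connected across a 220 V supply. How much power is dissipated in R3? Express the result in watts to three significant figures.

237 W

Combine R1 and R2 into their parallel equivalent first, reducing the network to two series resistors.
R_p = (92.1×39.0)/(92.1+39.0) = 27.40 Ω
R_total = R_p + 5.22 = 27.40 + 5.22 = 32.62 Ω
I = V / R_total = 220 / 32.62 = 6.745 A
R3 is the series element, so its power is I²R.
P_R3 = (6.745)² × 5.22 = 237.5 W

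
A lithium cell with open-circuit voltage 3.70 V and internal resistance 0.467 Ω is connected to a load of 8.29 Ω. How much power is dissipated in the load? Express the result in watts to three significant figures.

1.48 W

The internal resistance and the load are in series, so the same I flows through both; get I from ε/(r+R), then I²R for the load.
I = ε / (r + R) = 3.70 / (0.467 + 8.29) = 0.4225 A
P_load = I² R = (0.4225)² × 8.29 = 1.480 W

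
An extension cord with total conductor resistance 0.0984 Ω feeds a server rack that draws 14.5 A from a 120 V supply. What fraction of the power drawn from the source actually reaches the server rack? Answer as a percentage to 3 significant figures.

98.8 %

The extension cord carries the full 14.5 A.
P_line = I² R_line = (14.50)² × 0.0984 = 20.69 W
P_source = V I = 120 × 14.50 = 1740 W; P_load = 1719 W
η = P_load / P_source = 1719 / 1740 = 0.9881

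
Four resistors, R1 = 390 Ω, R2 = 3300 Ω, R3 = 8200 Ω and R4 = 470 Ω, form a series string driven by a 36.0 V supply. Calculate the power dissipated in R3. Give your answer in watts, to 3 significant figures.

0.0696 W

The current is common to all series resistors; compute it, then apply P = I²R for the target.
R_total = 390 + 3300 + 8200 + 470 = 12360 Ω
I = V / R_total = 36.0 / 12360 = 0.002913 A
P_R3 = I² × R3 = (0.002913)² × 8200 = 0.06956 W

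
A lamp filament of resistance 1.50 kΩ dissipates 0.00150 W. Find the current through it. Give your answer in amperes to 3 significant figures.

From P = V I = I²R = V²/R, with the two given quantities we get I = √(P / R).
I = √(0.00150 / 1500) = 0.001000 A

0.00100 A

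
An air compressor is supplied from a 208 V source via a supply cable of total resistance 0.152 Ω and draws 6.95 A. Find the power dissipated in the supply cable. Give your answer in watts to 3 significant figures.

The supply cable is a series resistance carrying the load current; its dissipation is I²R_line.
The supply cable carries the full 6.95 A.
P_line = I² R_line = (6.950)² × 0.152 = 7.342 W

7.34 W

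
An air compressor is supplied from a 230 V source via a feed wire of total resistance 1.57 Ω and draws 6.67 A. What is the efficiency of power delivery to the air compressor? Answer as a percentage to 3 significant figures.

95.4 %

The feed wire carries the full 6.67 A.
P_line = I² R_line = (6.670)² × 1.57 = 69.85 W
P_source = V I = 230 × 6.670 = 1534 W; P_load = 1464 W
η = P_load / P_source = 1464 / 1534 = 0.9545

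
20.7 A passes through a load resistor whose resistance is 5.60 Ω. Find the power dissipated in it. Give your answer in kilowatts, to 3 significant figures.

2.40 kW

The current through and the resistance of the element are both given; use P = I²R.
P = (20.70 A)² × 5.60 Ω = 2400 W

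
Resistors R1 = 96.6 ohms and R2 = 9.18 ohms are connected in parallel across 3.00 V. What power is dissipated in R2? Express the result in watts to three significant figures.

Each parallel branch sees the full supply voltage, so P = V²/R applies directly to the target branch.
P_R2 = V² / R2 = (3.00)² / 9.18 Ω = 0.9804 W

0.980 W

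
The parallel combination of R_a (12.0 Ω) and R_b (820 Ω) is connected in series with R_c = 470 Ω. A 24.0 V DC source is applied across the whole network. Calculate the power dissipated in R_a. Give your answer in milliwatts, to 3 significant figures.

28.9 mW

First find R_p for the parallel pair, then treat R_p + R_c as a series loop.
R_p = (12.0×820)/(12.0+820) = 11.83 Ω
R_total = R_p + 470 = 11.83 + 470 = 481.8 Ω
I = V / R_total = 24.0 / 481.8 = 0.04981 A
Voltage across the parallel pair: V_p = I × R_p = 0.04981 × 11.83 = 0.5891 V
R_a has V_p across it, so P = V_p²/R_a.
P_R_a = (0.5891)² / 12.0 = 0.02892 W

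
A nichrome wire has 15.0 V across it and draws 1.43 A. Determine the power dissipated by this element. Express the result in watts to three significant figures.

21.4 W

With V and I both given, power follows immediately from P = V I.
P = 15.0 V × 1.430 A = 21.45 W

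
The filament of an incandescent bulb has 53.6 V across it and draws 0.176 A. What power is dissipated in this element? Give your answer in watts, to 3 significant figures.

With V and I both given, power follows immediately from P = V I.
P = 53.6 V × 0.1760 A = 9.434 W

9.43 W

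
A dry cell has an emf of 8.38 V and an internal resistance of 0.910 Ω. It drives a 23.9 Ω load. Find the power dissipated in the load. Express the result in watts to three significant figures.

Load and internal resistance form a series loop — compute the loop current, then the load power via I²R.
I = ε / (r + R) = 8.38 / (0.910 + 23.9) = 0.3378 A
P_load = I² R = (0.3378)² × 23.9 = 2.727 W

2.73 W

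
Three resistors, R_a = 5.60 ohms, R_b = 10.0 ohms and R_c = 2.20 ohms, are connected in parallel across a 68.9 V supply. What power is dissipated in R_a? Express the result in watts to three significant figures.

Each parallel branch sees the full supply voltage, so P = V²/R applies directly to the target branch.
P_R_a = V² / R_a = (68.9)² / 5.60 Ω = 847.7 W

848 W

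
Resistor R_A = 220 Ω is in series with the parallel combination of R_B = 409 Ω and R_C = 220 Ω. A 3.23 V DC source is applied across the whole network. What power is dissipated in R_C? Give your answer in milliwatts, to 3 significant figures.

7.36 mW

First combine the parallel branches into one equivalent R_p, then R_A + R_p is a series pair.
R_p = (409×220)/(409+220) = 143.1 Ω
R_total = 220 + 143.1 = 363.1 Ω
I = V / R_total = 3.23 / 363.1 = 0.008897 A
Voltage across the parallel pair: V_p = I × R_p = 0.008897 × 143.1 = 1.273 V
R_C is across V_p, so use P = V²/R for that branch.
P_R_C = (1.273)² / 220 = 0.007363 W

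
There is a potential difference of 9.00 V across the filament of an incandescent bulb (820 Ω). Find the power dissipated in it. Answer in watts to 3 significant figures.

V and R are stated; P = V²/R avoids computing the current.
P = (9.00 V)² / 820 Ω = 0.09878 W

0.0988 W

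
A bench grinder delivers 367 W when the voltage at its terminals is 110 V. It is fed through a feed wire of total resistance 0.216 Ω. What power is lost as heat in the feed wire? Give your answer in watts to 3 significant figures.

The feed wire is a series resistance carrying the load current; its dissipation is I²R_line.
I = P / V = 367 / 110 = 3.336 A through the feed wire.
P_line = I² R_line = (3.336)² × 0.216 = 2.404 W

2.40 W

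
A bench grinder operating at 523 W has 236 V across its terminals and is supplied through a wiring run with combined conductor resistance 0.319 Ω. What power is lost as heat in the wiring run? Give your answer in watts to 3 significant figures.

Line loss is just I²R for the cable — we know both I and R_line directly.
I = P / V = 523 / 236 = 2.216 A through the wiring run.
P_line = I² R_line = (2.216)² × 0.319 = 1.567 W

1.57 W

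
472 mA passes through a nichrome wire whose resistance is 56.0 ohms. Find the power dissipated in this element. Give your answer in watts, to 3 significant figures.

12.5 W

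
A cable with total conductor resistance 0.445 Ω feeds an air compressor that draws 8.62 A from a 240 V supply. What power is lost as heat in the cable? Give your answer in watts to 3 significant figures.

The cable and load are in series, so the same current flows in both; the loss is I²R_line.
The cable carries the full 8.62 A.
P_line = I² R_line = (8.620)² × 0.445 = 33.07 W

33.1 W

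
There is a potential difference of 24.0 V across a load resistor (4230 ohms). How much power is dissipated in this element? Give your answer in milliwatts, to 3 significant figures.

136 mW

V and R are stated; P = V²/R avoids computing the current.
P = (24.0 V)² / 4230 Ω = 0.1362 W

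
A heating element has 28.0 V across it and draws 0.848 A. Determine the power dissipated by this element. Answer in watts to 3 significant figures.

23.7 W

Since both terminal voltage and current are stated, P = V I gives the power in one step.
P = 28.0 V × 0.8480 A = 23.74 W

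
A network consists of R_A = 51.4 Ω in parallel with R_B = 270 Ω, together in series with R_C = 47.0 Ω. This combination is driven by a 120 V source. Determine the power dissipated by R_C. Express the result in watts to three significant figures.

83.2 W

First find R_p for the parallel pair, then treat R_p + R_C as a series loop.
R_p = (51.4×270)/(51.4+270) = 43.18 Ω
R_total = R_p + 47.0 = 43.18 + 47.0 = 90.18 Ω
I = V / R_total = 120 / 90.18 = 1.331 A
R_C is the series element, so its power is I²R.
P_R_C = (1.331)² × 47.0 = 83.22 W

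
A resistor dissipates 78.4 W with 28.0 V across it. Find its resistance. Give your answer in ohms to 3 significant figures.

10.0 Ω

Rearranging the power relation for the two known quantities gives R = V² / P.
R = (28.0)² / 78.4 = 10.00 Ω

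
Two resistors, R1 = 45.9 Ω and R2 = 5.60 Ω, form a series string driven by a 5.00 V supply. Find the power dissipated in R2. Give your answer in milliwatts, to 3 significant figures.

Every series element carries the same I. Get I from the total resistance, then P = I² × R2.
R_total = 45.9 + 5.60 = 51.50 Ω
I = V / R_total = 5.00 / 51.50 = 0.09709 A
P_R2 = I² × R2 = (0.09709)² × 5.60 = 0.05279 W

52.8 mW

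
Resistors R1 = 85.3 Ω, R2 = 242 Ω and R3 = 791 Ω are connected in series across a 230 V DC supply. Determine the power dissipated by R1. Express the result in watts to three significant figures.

3.61 W

Since the resistors are in series they all carry the loop current I = V/R_total; the power in any one is I²R.
R_total = 85.3 + 242 + 791 = 1118 Ω
I = V / R_total = 230 / 1118 = 0.2057 A
P_R1 = I² × R1 = (0.2057)² × 85.3 = 3.608 W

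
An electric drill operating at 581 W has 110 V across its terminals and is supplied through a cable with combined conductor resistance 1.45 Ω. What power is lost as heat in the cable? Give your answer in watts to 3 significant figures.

Only the current and the line resistance are needed for the I²R loss.
I = P / V = 581 / 110 = 5.282 A through the cable.
P_line = I² R_line = (5.282)² × 1.45 = 40.45 W

40.5 W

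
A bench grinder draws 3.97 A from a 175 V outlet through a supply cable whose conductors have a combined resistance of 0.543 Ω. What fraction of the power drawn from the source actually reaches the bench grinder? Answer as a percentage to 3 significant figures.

The supply cable carries the full 3.97 A.
P_line = I² R_line = (3.970)² × 0.543 = 8.558 W
P_source = V I = 175 × 3.970 = 694.8 W; P_load = 686.2 W
η = P_load / P_source = 686.2 / 694.8 = 0.9877

98.8 %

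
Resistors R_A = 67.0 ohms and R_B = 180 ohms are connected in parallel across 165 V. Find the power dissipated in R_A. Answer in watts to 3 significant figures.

406 W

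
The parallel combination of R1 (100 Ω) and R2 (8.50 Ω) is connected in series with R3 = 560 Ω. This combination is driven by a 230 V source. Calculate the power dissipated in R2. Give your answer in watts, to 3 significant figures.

Reduce the parallel combination to a single R_p; the circuit then becomes R_p in series with the remaining resistor.
R_p = (100×8.50)/(100+8.50) = 7.834 Ω
R_total = R_p + 560 = 7.834 + 560 = 567.8 Ω
I = V / R_total = 230 / 567.8 = 0.4050 A
Voltage across the parallel pair: V_p = I × R_p = 0.4050 × 7.834 = 3.173 V
R2 has V_p across it, so P = V_p²/R2.
P_R2 = (3.173)² / 8.50 = 1.185 W

1.18 W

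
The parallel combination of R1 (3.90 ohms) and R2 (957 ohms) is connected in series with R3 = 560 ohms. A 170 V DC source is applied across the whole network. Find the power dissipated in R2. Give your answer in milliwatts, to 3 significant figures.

1.43 mW

First find R_p for the parallel pair, then treat R_p + R3 as a series loop.
R_p = (3.90×957)/(3.90+957) = 3.884 Ω
R_total = R_p + 560 = 3.884 + 560 = 563.9 Ω
I = V / R_total = 170 / 563.9 = 0.3015 A
Voltage across the parallel pair: V_p = I × R_p = 0.3015 × 3.884 = 1.171 V
R2 has V_p across it, so P = V_p²/R2.
P_R2 = (1.171)² / 957 = 0.001433 W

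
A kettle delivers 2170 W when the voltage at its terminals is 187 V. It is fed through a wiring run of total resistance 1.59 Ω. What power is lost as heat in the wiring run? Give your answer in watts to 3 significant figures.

Line loss is just I²R for the cable — we know both I and R_line directly.
I = P / V = 2170 / 187 = 11.60 A through the wiring run.
P_line = I² R_line = (11.60)² × 1.59 = 214.1 W

214 W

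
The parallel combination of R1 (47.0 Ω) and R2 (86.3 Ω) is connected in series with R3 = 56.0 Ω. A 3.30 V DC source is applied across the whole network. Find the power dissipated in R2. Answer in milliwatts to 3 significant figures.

15.6 mW

First find R_p for the parallel pair, then treat R_p + R3 as a series loop.
R_p = (47.0×86.3)/(47.0+86.3) = 30.43 Ω
R_total = R_p + 56.0 = 30.43 + 56.0 = 86.43 Ω
I = V / R_total = 3.30 / 86.43 = 0.03818 A
Voltage across the parallel pair: V_p = I × R_p = 0.03818 × 30.43 = 1.162 V
R2 sits across V_p; its power is V_p²/R.
P_R2 = (1.162)² / 86.3 = 0.01564 W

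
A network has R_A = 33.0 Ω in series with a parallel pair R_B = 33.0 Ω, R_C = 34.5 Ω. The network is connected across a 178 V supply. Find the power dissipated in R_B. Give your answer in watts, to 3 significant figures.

110 W

Replace R_B and R_C with their parallel equivalent so the circuit becomes R_A in series with R_p.
R_p = (33.0×34.5)/(33.0+34.5) = 16.87 Ω
R_total = 33.0 + 16.87 = 49.87 Ω
I = V / R_total = 178 / 49.87 = 3.570 A
Voltage across the parallel pair: V_p = I × R_p = 3.570 × 16.87 = 60.21 V
R_B sees V_p directly, so P = V_p² / R_B.
P_R_B = (60.21)² / 33.0 = 109.8 W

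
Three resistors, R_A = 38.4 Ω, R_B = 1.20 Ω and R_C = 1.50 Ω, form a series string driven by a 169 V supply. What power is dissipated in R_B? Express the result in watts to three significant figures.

20.3 W

Series elements share the same current, so find I first, then use P = I²R.
R_total = 38.4 + 1.20 + 1.50 = 41.10 Ω
I = V / R_total = 169 / 41.10 = 4.112 A
P_R_B = I² × R_B = (4.112)² × 1.20 = 20.29 W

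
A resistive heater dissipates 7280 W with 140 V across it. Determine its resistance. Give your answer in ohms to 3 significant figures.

The two known quantities fix the third via R = V² / P.
R = (140)² / 7280 = 2.692 Ω

2.69 Ω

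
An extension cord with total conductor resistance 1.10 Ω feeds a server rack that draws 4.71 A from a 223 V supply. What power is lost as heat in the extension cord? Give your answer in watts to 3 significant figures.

Only the current and the line resistance are needed for the I²R loss.
The extension cord carries the full 4.71 A.
P_line = I² R_line = (4.710)² × 1.10 = 24.40 W

24.4 W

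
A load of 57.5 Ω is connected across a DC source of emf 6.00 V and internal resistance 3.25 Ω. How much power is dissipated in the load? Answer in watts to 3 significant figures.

0.561 W

With r and R in series, I = ε/(r+R); the load dissipates I²R.
I = ε / (r + R) = 6.00 / (3.25 + 57.5) = 0.09877 A
P_load = I² R = (0.09877)² × 57.5 = 0.5609 W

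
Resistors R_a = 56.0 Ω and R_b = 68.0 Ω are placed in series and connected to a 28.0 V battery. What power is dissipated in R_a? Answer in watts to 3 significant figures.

In a series string the same current flows through every resistor — find that current, then P = I²R for the one we want.
R_total = 56.0 + 68.0 = 124.0 Ω
I = V / R_total = 28.0 / 124.0 = 0.2258 A
P_R_a = I² × R_a = (0.2258)² × 56.0 = 2.855 W

2.86 W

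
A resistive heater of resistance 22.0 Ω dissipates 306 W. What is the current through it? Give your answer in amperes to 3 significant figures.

3.73 A

Inverting the appropriate power form: I = √(P / R).
I = √(306 / 22.0) = 3.729 A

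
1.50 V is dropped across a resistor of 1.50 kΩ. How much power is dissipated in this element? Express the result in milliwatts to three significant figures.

1.50 mW

We know the drop across the element and its resistance — P = V²/R, one step.
P = (1.50 V)² / 1500 Ω = 0.001500 W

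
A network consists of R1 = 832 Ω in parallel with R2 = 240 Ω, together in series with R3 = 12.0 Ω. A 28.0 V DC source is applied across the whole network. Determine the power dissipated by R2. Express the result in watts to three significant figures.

2.88 W

Collapse the R1‖R2 pair into one equivalent R_p; then R_p and R3 form a series string.
R_p = (832×240)/(832+240) = 186.3 Ω
R_total = R_p + 12.0 = 186.3 + 12.0 = 198.3 Ω
I = V / R_total = 28.0 / 198.3 = 0.1412 A
Voltage across the parallel pair: V_p = I × R_p = 0.1412 × 186.3 = 26.31 V
R2 sits across V_p; its power is V_p²/R.
P_R2 = (26.31)² / 240 = 2.883 W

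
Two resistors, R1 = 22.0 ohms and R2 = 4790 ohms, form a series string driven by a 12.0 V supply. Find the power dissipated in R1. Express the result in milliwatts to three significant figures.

0.137 mW

Since the resistors are in series they all carry the loop current I = V/R_total; the power in any one is I²R.
R_total = 22.0 + 4790 = 4812 Ω
I = V / R_total = 12.0 / 4812 = 0.002494 A
P_R1 = I² × R1 = (0.002494)² × 22.0 = 0.0001368 W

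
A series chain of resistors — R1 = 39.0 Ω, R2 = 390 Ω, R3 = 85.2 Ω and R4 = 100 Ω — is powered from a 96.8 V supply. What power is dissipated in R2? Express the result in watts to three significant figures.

Every series element carries the same I. Get I from the total resistance, then P = I² × R2.
R_total = 39.0 + 390 + 85.2 + 100 = 614.2 Ω
I = V / R_total = 96.8 / 614.2 = 0.1576 A
P_R2 = I² × R2 = (0.1576)² × 390 = 9.687 W

9.69 W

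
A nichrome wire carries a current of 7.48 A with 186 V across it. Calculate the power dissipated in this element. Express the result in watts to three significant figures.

1390 W

Since both terminal voltage and current are stated, P = V I gives the power in one step.
P = 186 V × 7.480 A = 1391 W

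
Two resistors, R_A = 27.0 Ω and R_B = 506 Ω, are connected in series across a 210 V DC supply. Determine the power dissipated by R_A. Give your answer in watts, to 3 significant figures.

Every series element carries the same I. Get I from the total resistance, then P = I² × R_A.
R_total = 27.0 + 506 = 533.0 Ω
I = V / R_total = 210 / 533.0 = 0.3940 A
P_R_A = I² × R_A = (0.3940)² × 27.0 = 4.191 W

4.19 W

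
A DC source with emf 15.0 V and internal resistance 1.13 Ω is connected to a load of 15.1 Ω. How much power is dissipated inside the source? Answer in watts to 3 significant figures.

0.965 W

The source's internal resistance is just another series element carrying I; its dissipation is I²r.
I = ε / (r + R) = 15.0 / (1.13 + 15.1) = 0.9242 A
P_int = I² r = (0.9242)² × 1.13 = 0.9652 W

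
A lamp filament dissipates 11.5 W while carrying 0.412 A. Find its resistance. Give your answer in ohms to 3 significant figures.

67.7 Ω

From P = V I = I²R = V²/R, with the two given quantities we get R = P / I².
R = 11.5 / (0.4120)² = 67.75 Ω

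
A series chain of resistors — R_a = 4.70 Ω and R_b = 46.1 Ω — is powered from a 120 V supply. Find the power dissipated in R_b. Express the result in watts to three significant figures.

Since the resistors are in series they all carry the loop current I = V/R_total; the power in any one is I²R.
R_total = 4.70 + 46.1 = 50.80 Ω
I = V / R_total = 120 / 50.80 = 2.362 A
P_R_b = I² × R_b = (2.362)² × 46.1 = 257.2 W

257 W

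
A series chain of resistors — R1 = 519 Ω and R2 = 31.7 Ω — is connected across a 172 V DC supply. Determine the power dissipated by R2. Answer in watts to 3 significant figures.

3.09 W

In a series string the same current flows through every resistor — find that current, then P = I²R for the one we want.
R_total = 519 + 31.7 = 550.7 Ω
I = V / R_total = 172 / 550.7 = 0.3123 A
P_R2 = I² × R2 = (0.3123)² × 31.7 = 3.092 W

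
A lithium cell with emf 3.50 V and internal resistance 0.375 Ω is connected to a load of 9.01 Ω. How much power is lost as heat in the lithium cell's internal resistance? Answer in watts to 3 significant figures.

The internal resistance carries the same current as the load; P_int = I²r.
I = ε / (r + R) = 3.50 / (0.375 + 9.01) = 0.3729 A
P_int = I² r = (0.3729)² × 0.375 = 0.05216 W

0.0522 W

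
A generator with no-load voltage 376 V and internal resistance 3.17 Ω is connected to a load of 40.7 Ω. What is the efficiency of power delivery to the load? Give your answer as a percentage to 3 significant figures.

92.8 %

The source delivers εI, of which I²R reaches the load and I²r is lost; since I is common, η = R/(R+r).
η = R / (R + r) = 40.7 / (40.7 + 3.17) = 0.9277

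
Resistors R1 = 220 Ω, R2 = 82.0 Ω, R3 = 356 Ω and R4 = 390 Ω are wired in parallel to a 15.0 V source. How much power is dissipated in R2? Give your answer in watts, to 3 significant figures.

2.74 W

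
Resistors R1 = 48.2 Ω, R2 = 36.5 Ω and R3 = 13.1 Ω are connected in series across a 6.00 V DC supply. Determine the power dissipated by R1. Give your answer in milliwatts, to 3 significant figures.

Since the resistors are in series they all carry the loop current I = V/R_total; the power in any one is I²R.
R_total = 48.2 + 36.5 + 13.1 = 97.80 Ω
I = V / R_total = 6.00 / 97.80 = 0.06135 A
P_R1 = I² × R1 = (0.06135)² × 48.2 = 0.1814 W

181 mW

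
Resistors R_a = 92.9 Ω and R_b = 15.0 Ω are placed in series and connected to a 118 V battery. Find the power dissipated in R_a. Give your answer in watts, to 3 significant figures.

Every series element carries the same I. Get I from the total resistance, then P = I² × R_a.
R_total = 92.9 + 15.0 = 107.9 Ω
I = V / R_total = 118 / 107.9 = 1.094 A
P_R_a = I² × R_a = (1.094)² × 92.9 = 111.1 W

111 W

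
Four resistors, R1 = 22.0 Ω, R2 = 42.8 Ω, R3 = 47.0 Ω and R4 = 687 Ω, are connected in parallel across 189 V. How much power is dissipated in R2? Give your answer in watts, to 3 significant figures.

835 W

Each parallel branch sees the full supply voltage, so P = V²/R applies directly to the target branch.
P_R2 = V² / R2 = (189)² / 42.8 Ω = 834.6 W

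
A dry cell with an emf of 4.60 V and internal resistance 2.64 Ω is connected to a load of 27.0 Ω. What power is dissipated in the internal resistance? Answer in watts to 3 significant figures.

r is in series with the load, so it carries the full circuit current — the loss in it is I²r.
I = ε / (r + R) = 4.60 / (2.64 + 27.0) = 0.1552 A
P_int = I² r = (0.1552)² × 2.64 = 0.06359 W

0.0636 W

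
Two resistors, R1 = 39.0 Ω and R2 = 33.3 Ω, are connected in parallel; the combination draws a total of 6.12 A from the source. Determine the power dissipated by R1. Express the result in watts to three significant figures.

310 W

We need the common branch voltage; get it from I_total × R_eq, then P = V²/R for the branch.
1/R_eq = 1/39.0 + 1/33.3 ⇒ R_eq = 17.96 Ω
V = I_total × R_eq = 6.120 × 17.96 = 109.9 V
P_R1 = V² / R1 = (109.9)² / 39.0 = 309.9 W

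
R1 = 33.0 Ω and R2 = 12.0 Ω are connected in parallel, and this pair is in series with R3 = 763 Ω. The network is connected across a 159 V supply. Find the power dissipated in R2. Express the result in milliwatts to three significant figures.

Combine R1 and R2 into their parallel equivalent first, reducing the network to two series resistors.
R_p = (33.0×12.0)/(33.0+12.0) = 8.800 Ω
R_total = R_p + 763 = 8.800 + 763 = 771.8 Ω
I = V / R_total = 159 / 771.8 = 0.2060 A
Voltage across the parallel pair: V_p = I × R_p = 0.2060 × 8.800 = 1.813 V
Use P = V²/R for R2 with V = V_p.
P_R2 = (1.813)² / 12.0 = 0.2739 W

274 mW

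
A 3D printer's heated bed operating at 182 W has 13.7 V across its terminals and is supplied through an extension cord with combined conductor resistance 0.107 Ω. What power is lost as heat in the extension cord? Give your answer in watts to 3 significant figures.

18.9 W

Line loss is just I²R for the cable — we know both I and R_line directly.
I = P / V = 182 / 13.7 = 13.28 A through the extension cord.
P_line = I² R_line = (13.28)² × 0.107 = 18.88 W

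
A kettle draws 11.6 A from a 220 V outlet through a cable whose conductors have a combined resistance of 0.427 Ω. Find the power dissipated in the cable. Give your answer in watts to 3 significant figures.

The cable and load are in series, so the same current flows in both; the loss is I²R_line.
The cable carries the full 11.6 A.
P_line = I² R_line = (11.60)² × 0.427 = 57.46 W

57.5 W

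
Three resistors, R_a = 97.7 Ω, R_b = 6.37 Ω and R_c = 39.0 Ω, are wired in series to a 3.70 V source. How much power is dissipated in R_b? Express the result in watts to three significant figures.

Series elements share the same current, so find I first, then use P = I²R.
R_total = 97.7 + 6.37 + 39.0 = 143.1 Ω
I = V / R_total = 3.70 / 143.1 = 0.02586 A
P_R_b = I² × R_b = (0.02586)² × 6.37 = 0.004260 W

0.00426 W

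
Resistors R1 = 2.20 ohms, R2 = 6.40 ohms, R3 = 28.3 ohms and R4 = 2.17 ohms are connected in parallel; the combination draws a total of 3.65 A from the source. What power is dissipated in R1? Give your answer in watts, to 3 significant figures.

4.94 W

We need the common branch voltage; get it from I_total × R_eq, then P = V²/R for the branch.
1/R_eq = 1/2.20 + 1/6.40 + 1/28.3 + 1/2.17 ⇒ R_eq = 0.9034 Ω
V = I_total × R_eq = 3.650 × 0.9034 = 3.297 V
P_R1 = V² / R1 = (3.297)² / 2.20 = 4.942 W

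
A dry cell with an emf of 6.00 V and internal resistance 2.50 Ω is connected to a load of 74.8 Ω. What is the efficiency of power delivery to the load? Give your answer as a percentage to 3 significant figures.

96.8 %

Efficiency is P_load / P_total. With a series r and R sharing the same I, P = I²R for each, so η = R/(R+r).
η = R / (R + r) = 74.8 / (74.8 + 2.50) = 0.9677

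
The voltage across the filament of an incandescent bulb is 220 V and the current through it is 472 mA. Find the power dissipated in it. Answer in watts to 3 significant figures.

104 W

V and I are known directly — P = V I, no intermediate step needed.
P = 220 V × 0.4720 A = 103.8 W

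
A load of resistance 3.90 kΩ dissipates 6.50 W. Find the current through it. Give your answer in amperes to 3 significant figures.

Inverting the appropriate power form: I = √(P / R).
I = √(6.50 / 3900) = 0.04082 A

0.0408 A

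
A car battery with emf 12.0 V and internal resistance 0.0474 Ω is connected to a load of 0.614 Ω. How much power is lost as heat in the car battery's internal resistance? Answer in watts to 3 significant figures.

The internal resistance carries the same current as the load; P_int = I²r.
I = ε / (r + R) = 12.0 / (0.0474 + 0.614) = 18.14 A
P_int = I² r = (18.14)² × 0.0474 = 15.60 W

15.6 W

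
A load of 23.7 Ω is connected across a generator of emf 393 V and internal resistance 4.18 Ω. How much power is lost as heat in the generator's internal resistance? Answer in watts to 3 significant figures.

The source's internal resistance is just another series element carrying I; its dissipation is I²r.
I = ε / (r + R) = 393 / (4.18 + 23.7) = 14.10 A
P_int = I² r = (14.10)² × 4.18 = 830.6 W

831 W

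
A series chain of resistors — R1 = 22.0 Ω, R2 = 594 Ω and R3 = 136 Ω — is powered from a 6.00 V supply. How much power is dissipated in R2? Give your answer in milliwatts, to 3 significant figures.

37.8 mW

Series elements share the same current, so find I first, then use P = I²R.
R_total = 22.0 + 594 + 136 = 752.0 Ω
I = V / R_total = 6.00 / 752.0 = 0.007979 A
P_R2 = I² × R2 = (0.007979)² × 594 = 0.03781 W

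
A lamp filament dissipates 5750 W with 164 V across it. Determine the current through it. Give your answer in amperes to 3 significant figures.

35.1 A

The two known quantities fix the third via I = P / V.
I = 5750 / 164 = 35.06 A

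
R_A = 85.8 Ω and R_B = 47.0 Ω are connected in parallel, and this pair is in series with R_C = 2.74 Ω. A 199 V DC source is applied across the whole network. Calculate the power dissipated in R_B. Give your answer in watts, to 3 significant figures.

709 W

Reduce the parallel combination to a single R_p; the circuit then becomes R_p in series with the remaining resistor.
R_p = (85.8×47.0)/(85.8+47.0) = 30.37 Ω
R_total = R_p + 2.74 = 30.37 + 2.74 = 33.11 Ω
I = V / R_total = 199 / 33.11 = 6.011 A
Voltage across the parallel pair: V_p = I × R_p = 6.011 × 30.37 = 182.5 V
R_B sits across V_p; its power is V_p²/R.
P_R_B = (182.5)² / 47.0 = 708.9 W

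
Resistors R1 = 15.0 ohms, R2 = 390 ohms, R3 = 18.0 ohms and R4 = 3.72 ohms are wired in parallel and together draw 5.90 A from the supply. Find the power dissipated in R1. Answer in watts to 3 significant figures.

15.0 W

Parallel branches share V, not I — compute V via R_eq, then use V²/R for the target branch.
1/R_eq = 1/15.0 + 1/390 + 1/18.0 + 1/3.72 ⇒ R_eq = 2.541 Ω
V = I_total × R_eq = 5.900 × 2.541 = 14.99 V
P_R1 = V² / R1 = (14.99)² / 15.0 = 14.98 W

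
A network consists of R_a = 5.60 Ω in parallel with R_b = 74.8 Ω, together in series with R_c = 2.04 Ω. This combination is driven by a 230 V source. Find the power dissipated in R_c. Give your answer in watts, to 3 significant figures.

2050 W

Reduce the parallel combination to a single R_p; the circuit then becomes R_p in series with the remaining resistor.
R_p = (5.60×74.8)/(5.60+74.8) = 5.210 Ω
R_total = R_p + 2.04 = 5.210 + 2.04 = 7.250 Ω
I = V / R_total = 230 / 7.250 = 31.72 A
R_c is the series element, so its power is I²R.
P_R_c = (31.72)² × 2.04 = 2053 W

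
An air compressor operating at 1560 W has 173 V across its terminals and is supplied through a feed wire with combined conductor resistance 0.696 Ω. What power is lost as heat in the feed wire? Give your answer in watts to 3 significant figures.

Line loss is just I²R for the cable — we know both I and R_line directly.
I = P / V = 1560 / 173 = 9.017 A through the feed wire.
P_line = I² R_line = (9.017)² × 0.696 = 56.59 W

56.6 W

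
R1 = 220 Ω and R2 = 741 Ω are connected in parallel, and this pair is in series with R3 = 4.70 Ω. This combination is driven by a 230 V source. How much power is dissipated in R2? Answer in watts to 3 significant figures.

67.6 W

Collapse the R1‖R2 pair into one equivalent R_p; then R_p and R3 form a series string.
R_p = (220×741)/(220+741) = 169.6 Ω
R_total = R_p + 4.70 = 169.6 + 4.70 = 174.3 Ω
I = V / R_total = 230 / 174.3 = 1.319 A
Voltage across the parallel pair: V_p = I × R_p = 1.319 × 169.6 = 223.8 V
R2 has V_p across it, so P = V_p²/R2.
P_R2 = (223.8)² / 741 = 67.59 W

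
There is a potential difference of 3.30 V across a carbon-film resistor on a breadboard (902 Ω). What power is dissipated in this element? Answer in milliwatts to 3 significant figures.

12.1 mW

With V across and R both known, P = V²/R gives the dissipation directly.
P = (3.30 V)² / 902 Ω = 0.01207 W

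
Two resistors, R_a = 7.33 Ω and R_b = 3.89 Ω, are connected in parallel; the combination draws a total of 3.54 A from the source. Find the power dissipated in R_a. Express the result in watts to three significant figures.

We need the common branch voltage; get it from I_total × R_eq, then P = V²/R for the branch.
1/R_eq = 1/7.33 + 1/3.89 ⇒ R_eq = 2.541 Ω
V = I_total × R_eq = 3.540 × 2.541 = 8.996 V
P_R_a = V² / R_a = (8.996)² / 7.33 = 11.04 W

11.0 W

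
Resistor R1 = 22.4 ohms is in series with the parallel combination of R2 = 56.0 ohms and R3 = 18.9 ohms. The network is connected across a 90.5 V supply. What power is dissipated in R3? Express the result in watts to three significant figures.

64.8 W

Replace R2 and R3 with their parallel equivalent so the circuit becomes R1 in series with R_p.
R_p = (56.0×18.9)/(56.0+18.9) = 14.13 Ω
R_total = 22.4 + 14.13 = 36.53 Ω
I = V / R_total = 90.5 / 36.53 = 2.477 A
Voltage across the parallel pair: V_p = I × R_p = 2.477 × 14.13 = 35.01 V
With V_p across R3, its power is V_p²/R3.
P_R3 = (35.01)² / 18.9 = 64.84 W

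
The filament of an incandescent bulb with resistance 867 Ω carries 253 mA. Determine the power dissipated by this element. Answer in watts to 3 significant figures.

55.5 W

Knowing I and R, the power is just I²R — no need to find V first.
P = (0.2530 A)² × 867 Ω = 55.50 W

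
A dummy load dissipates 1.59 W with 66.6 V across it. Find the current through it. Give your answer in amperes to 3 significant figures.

0.0239 A

The two known quantities fix the third via I = P / V.
I = 1.59 / 66.6 = 0.02387 A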